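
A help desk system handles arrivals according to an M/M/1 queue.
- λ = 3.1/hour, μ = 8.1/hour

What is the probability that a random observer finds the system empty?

ρ = λ/μ = 3.1/8.1 = 0.3827
P(0) = 1 - ρ = 1 - 0.3827 = 0.6173
The server is idle 61.73% of the time.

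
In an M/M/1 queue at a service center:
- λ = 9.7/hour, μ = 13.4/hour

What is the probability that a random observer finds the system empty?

ρ = λ/μ = 9.7/13.4 = 0.7239
P(0) = 1 - ρ = 1 - 0.7239 = 0.2761
The server is idle 27.61% of the time.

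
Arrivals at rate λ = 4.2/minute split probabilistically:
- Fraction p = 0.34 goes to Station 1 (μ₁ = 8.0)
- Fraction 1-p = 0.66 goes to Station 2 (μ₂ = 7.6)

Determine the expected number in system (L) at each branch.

Effective rates: λ₁ = 4.2×0.34 = 1.428, λ₂ = 4.2×0.66 = 2.772
Station 1: ρ₁ = 1.428/8.0 = 0.1785, L₁ = ρ₁/(1-ρ₁) = 0.1785/(1-0.1785) = 0.2173
Station 2: ρ₂ = 2.772/7.6 = 0.36474, L₂ = ρ₂/(1-ρ₂) = 0.36474/(1-0.36474) = 0.5742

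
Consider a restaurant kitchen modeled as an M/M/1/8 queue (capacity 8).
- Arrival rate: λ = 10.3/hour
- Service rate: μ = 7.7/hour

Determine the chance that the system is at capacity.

ρ = λ/μ = 10.3/7.7 = 1.33766
P₀ = (1-ρ)/(1-ρ^(K+1)) = (1-1.33766)/(1-1.33766^9) = -0.3377/-12.7123 = 0.02656
P_K = P₀×ρ^K = 0.02656 × 1.33766^8 = 0.02656 × 10.2510 = 0.2723
Blocking probability = 27.23%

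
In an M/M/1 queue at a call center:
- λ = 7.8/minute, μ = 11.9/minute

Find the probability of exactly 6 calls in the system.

ρ = λ/μ = 7.8/11.9 = 0.65546
P(n) = (1-ρ)ρⁿ
P(6) = (1-0.65546) × 0.65546^6
P(6) = 0.3445 × 0.07930
P(6) = 0.02732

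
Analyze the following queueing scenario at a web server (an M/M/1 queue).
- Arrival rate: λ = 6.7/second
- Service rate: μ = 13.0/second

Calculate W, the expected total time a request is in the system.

First, compute utilization: ρ = λ/μ = 6.7/13.0 = 0.5154
For M/M/1: W = 1/(μ-λ)
W = 1/(13.0-6.7) = 1/6.30
W = 0.1587 seconds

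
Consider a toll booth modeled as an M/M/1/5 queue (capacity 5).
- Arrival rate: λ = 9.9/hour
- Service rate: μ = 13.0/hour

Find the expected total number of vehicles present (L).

ρ = λ/μ = 9.9/13.0 = 0.761538
P₀ = (1-ρ)/(1-ρ^(K+1)) = (1-0.761538)/(1-0.761538^6) = 0.23846/0.80495 = 0.2962
P_K = P₀×ρ^K = 0.29625 × 0.761538^5 = 0.29625 × 0.25613 = 0.07588
L = ρ[1 - (K+1)ρ^K + Kρ^(K+1)] / [(1-ρ)(1-ρ^(K+1))]
L = 0.761538 × (1 - 6×0.25613 + 5×0.19505) / ((1 - 0.761538) × (1 - 0.19505)) = 1.7396 vehicles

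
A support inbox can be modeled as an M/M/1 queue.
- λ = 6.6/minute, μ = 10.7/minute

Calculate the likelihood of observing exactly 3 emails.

ρ = λ/μ = 6.6/10.7 = 0.6168224
P(n) = (1-ρ)ρⁿ
P(3) = (1-0.6168224) × 0.6168224^3
P(3) = 0.3831776 × 0.2346823
P(3) = 0.08993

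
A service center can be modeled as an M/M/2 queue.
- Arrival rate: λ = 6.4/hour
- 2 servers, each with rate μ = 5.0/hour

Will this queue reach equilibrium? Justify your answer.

Stability requires ρ = λ/(cμ) < 1
ρ = 6.4/(2 × 5.0) = 6.4/10.00 = 0.6400
Since 0.6400 < 1, the system is STABLE.
The servers are busy 64.00% of the time.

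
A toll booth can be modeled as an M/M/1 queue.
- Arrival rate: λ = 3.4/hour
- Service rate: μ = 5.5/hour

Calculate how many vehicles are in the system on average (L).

ρ = λ/μ = 3.4/5.5 = 0.6182
For M/M/1: L = λ/(μ-λ)
L = 3.4/(5.5-3.4) = 3.4/2.10
L = 1.6190 vehicles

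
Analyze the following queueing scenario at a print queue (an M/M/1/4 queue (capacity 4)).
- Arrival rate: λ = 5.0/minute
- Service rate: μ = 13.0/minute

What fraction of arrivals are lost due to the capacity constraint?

ρ = λ/μ = 5.0/13.0 = 0.38462
P₀ = (1-ρ)/(1-ρ^(K+1)) = (1-0.38462)/(1-0.38462^5) = 0.6154/0.9916 = 0.6206
P_K = P₀×ρ^K = 0.6206 × 0.38462^4 = 0.6206 × 0.02188 = 0.01358
Blocking probability = 1.36%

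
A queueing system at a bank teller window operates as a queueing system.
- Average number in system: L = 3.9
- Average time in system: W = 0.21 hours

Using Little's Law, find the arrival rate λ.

Little's Law: L = λW, so λ = L/W
λ = 3.9/0.21 = 18.5714 transactions/hour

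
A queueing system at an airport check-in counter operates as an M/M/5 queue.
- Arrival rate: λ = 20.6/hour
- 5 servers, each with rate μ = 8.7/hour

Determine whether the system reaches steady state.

Stability requires ρ = λ/(cμ) < 1
ρ = 20.6/(5 × 8.7) = 20.6/43.50 = 0.4736
Since 0.4736 < 1, the system is STABLE.
The servers are busy 47.36% of the time.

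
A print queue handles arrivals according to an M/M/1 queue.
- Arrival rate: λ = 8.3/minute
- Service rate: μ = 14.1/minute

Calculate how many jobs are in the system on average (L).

ρ = λ/μ = 8.3/14.1 = 0.5887
For M/M/1: L = λ/(μ-λ)
L = 8.3/(14.1-8.3) = 8.3/5.80
L = 1.4310 jobs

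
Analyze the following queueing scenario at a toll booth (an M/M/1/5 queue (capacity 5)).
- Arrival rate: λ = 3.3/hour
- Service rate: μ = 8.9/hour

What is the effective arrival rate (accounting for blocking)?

ρ = λ/μ = 3.3/8.9 = 0.370787
P₀ = (1-ρ)/(1-ρ^(K+1)) = (1-0.370787)/(1-0.370787^6) = 0.62921/0.99740 = 0.6309
P_K = P₀×ρ^K = 0.6309 × 0.370787^5 = 0.6309 × 0.007008 = 0.004421
λ_eff = λ(1-P_K) = 3.3 × (1 - 0.004421) = 3.3 × 0.99558 = 3.2854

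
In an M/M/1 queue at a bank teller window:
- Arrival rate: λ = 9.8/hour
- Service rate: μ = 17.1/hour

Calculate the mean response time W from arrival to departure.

First, compute utilization: ρ = λ/μ = 9.8/17.1 = 0.5731
For M/M/1: W = 1/(μ-λ)
W = 1/(17.1-9.8) = 1/7.30
W = 0.1370 hours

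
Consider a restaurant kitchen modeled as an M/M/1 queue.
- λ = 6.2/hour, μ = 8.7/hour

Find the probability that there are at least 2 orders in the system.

ρ = λ/μ = 6.2/8.7 = 0.71264
P(N ≥ n) = ρⁿ
P(N ≥ 2) = 0.71264^2
P(N ≥ 2) = 0.5079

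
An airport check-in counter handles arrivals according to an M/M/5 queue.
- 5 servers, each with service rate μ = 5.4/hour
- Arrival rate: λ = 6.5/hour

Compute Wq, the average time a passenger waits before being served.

Traffic intensity: ρ = λ/(cμ) = 6.5/(5×5.4) = 0.2407
Since ρ = 0.2407 < 1, system is stable.
Offered load a = λ/μ = cρ = 6.5/5.4 = 1.2037
P₀ = [ Σₙ₌₀^4 aⁿ/n! + a^5/(5!(1-ρ)) ]⁻¹
Σ = a^0/0! + a^1/1! + a^2/2! + a^3/3! + a^4/4! = 1.0000 + 1.2037 + 0.72445 + 0.29067 + 0.087472 = 3.3063
a^5/(5!(1-ρ)) = 2.5270/(120 × 0.7593) = 0.02773
P₀ = 1/(3.3063 + 0.02773) = 0.2999
Lq = P₀·a^5·ρ / (5!(1-ρ)²) = 0.29994 × 2.5270 × 0.24074 / (120 × 0.57647) = 0.002638
Wq = Lq/λ = 0.002638/6.5 = 0.0004058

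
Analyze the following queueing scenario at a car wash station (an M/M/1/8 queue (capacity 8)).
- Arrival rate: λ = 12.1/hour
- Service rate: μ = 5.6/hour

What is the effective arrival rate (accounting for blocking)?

ρ = λ/μ = 12.1/5.6 = 2.1607
P₀ = (1-ρ)/(1-ρ^(K+1)) = (1-2.1607)/(1-2.1607^9) = -1.1607/-1025.4794 = 0.001132
P_K = P₀×ρ^K = 0.0011319 × 2.1607^8 = 0.0011319 × 475.0680 = 0.5377
λ_eff = λ(1-P_K) = 12.1 × (1 - 0.53771) = 12.1 × 0.46229 = 5.5937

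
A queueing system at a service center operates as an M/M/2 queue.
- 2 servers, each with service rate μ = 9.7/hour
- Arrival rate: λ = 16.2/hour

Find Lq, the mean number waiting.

Traffic intensity: ρ = λ/(cμ) = 16.2/(2×9.7) = 0.8351
Since ρ = 0.8351 < 1, system is stable.
Offered load a = λ/μ = cρ = 16.2/9.7 = 1.6701
P₀ = [ Σₙ₌₀^1 aⁿ/n! + a^2/(2!(1-ρ)) ]⁻¹
Σ = a^0/0! + a^1/1! = 1.0000 + 1.6701 = 2.6701
a^2/(2!(1-ρ)) = 2.78924/(2 × 0.164948) = 8.4549
P₀ = 1/(2.6701 + 8.4549) = 0.08989
Lq = P₀·a^2·ρ / (2!(1-ρ)²) = 0.08988764 × 2.789244 × 0.8350515 / (2 × 0.02720799) = 3.8475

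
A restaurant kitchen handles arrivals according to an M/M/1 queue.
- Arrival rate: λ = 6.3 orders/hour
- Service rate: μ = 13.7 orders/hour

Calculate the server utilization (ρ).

Server utilization: ρ = λ/μ
ρ = 6.3/13.7 = 0.4599
The server is busy 45.99% of the time.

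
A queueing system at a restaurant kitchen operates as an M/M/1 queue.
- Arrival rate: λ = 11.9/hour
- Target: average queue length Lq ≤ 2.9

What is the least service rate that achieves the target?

For M/M/1: Lq = λ²/(μ(μ-λ))
Need Lq ≤ 2.9, i.e. μ(μ-λ) ≥ λ²/2.9
μ² - 11.9μ - 141.61/2.9 ≥ 0  →  μ² - 11.9μ - 48.83103 ≥ 0
Quadratic formula (positive root): μ = [λ + √(λ² + 4×48.83103)]/2
Discriminant: 141.61 + 4×48.83103 = 336.9341, √336.9341 = 18.3558
μ ≥ (11.9 + 18.3558)/2 = 15.1279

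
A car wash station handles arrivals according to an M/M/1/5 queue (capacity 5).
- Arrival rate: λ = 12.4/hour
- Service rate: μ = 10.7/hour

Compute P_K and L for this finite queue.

ρ = λ/μ = 12.4/10.7 = 1.15888
P₀ = (1-ρ)/(1-ρ^(K+1)) = (1-1.15888)/(1-1.15888^6) = -0.1589/-1.4223 = 0.1117
P_K = P₀×ρ^K = 0.1117 × 1.15888^5 = 0.1117 × 2.0902 = 0.2335
Blocking probability P_5 = 0.2335 (23.35%)
L = ρ[1 - (K+1)ρ^K + Kρ^(K+1)] / [(1-ρ)(1-ρ^(K+1))]
L = 1.15888 × (1 - 6×2.090222 + 5×2.422316) / ((1 - 1.15888) × (1 - 2.422316)) = 2.9244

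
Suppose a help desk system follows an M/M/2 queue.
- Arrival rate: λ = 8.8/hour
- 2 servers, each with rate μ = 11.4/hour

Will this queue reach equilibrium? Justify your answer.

Stability requires ρ = λ/(cμ) < 1
ρ = 8.8/(2 × 11.4) = 8.8/22.80 = 0.3860
Since 0.3860 < 1, the system is STABLE.
The servers are busy 38.60% of the time.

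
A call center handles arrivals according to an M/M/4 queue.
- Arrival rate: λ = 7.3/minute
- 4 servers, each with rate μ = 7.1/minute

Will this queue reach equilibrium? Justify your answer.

Stability requires ρ = λ/(cμ) < 1
ρ = 7.3/(4 × 7.1) = 7.3/28.40 = 0.2570
Since 0.2570 < 1, the system is STABLE.
The servers are busy 25.70% of the time.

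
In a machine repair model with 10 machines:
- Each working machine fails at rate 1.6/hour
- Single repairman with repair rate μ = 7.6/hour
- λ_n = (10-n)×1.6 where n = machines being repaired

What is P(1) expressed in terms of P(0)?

P(1)/P(0) = ∏_{i=0}^{1-1} λ_i/μ_{i+1}
= (10-0)×1.6/7.6
= 2.1053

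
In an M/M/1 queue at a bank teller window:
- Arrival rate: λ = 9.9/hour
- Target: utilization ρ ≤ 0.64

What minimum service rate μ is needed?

ρ = λ/μ, so μ = λ/ρ
μ ≥ 9.9/0.64 = 15.4688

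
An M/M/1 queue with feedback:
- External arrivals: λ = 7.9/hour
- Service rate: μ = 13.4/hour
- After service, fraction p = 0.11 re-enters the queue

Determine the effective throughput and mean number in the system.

Effective arrival rate: λ_eff = λ/(1-p) = 7.9/(1-0.11) = 7.9/0.89 = 8.8764
ρ = λ_eff/μ = 8.8764/13.4 = 0.662418
L = ρ/(1-ρ) = 0.662418/(1-0.662418) = 1.9622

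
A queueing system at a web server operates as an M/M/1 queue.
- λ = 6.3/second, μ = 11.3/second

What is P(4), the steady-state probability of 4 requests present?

ρ = λ/μ = 6.3/11.3 = 0.5575
P(n) = (1-ρ)ρⁿ
P(4) = (1-0.5575) × 0.5575^4
P(4) = 0.4425 × 0.09660
P(4) = 0.04275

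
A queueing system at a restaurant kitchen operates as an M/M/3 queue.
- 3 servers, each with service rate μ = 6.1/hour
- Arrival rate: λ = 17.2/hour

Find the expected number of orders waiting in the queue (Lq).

Traffic intensity: ρ = λ/(cμ) = 17.2/(3×6.1) = 0.9399
Since ρ = 0.9399 < 1, system is stable.
Offered load a = λ/μ = cρ = 17.2/6.1 = 2.8197
P₀ = [ Σₙ₌₀^2 aⁿ/n! + a^3/(3!(1-ρ)) ]⁻¹
Σ = a^0/0! + a^1/1! + a^2/2! = 1.000000 + 2.819672 + 3.975275 = 7.7949
a^3/(3!(1-ρ)) = 22.41795/(6 × 0.06010929) = 62.1589
P₀ = 1/(7.7949 + 62.1589) = 0.01430
Lq = P₀·a^3·ρ / (3!(1-ρ)²) = 0.01429515 × 22.41795 × 0.9398907 / (6 × 0.003613127) = 13.8940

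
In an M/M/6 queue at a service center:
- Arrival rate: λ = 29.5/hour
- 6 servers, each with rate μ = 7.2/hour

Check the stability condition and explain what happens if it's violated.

Stability requires ρ = λ/(cμ) < 1
ρ = 29.5/(6 × 7.2) = 29.5/43.20 = 0.6829
Since 0.6829 < 1, the system is STABLE.
The servers are busy 68.29% of the time.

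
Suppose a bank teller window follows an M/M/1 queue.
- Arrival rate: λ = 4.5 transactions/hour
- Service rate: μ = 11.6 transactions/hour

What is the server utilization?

Server utilization: ρ = λ/μ
ρ = 4.5/11.6 = 0.3879
The server is busy 38.79% of the time.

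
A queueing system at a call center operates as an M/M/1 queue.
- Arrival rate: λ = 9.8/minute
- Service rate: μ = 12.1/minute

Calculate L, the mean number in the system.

ρ = λ/μ = 9.8/12.1 = 0.8099
For M/M/1: L = λ/(μ-λ)
L = 9.8/(12.1-9.8) = 9.8/2.30
L = 4.2609 calls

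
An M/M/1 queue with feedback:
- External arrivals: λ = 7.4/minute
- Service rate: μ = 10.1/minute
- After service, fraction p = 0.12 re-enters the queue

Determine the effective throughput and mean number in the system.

Effective arrival rate: λ_eff = λ/(1-p) = 7.4/(1-0.12) = 7.4/0.88 = 8.40909
ρ = λ_eff/μ = 8.40909/10.1 = 0.832583
L = ρ/(1-ρ) = 0.832583/(1-0.832583) = 4.9731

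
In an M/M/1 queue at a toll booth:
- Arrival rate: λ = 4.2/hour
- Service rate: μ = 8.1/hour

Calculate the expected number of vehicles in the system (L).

ρ = λ/μ = 4.2/8.1 = 0.5185
For M/M/1: L = λ/(μ-λ)
L = 4.2/(8.1-4.2) = 4.2/3.90
L = 1.0769 vehicles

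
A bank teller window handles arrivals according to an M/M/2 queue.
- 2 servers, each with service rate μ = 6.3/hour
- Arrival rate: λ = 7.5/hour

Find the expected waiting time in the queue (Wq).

Traffic intensity: ρ = λ/(cμ) = 7.5/(2×6.3) = 0.5952
Since ρ = 0.5952 < 1, system is stable.
Offered load a = λ/μ = cρ = 7.5/6.3 = 1.1905
P₀ = [ Σₙ₌₀^1 aⁿ/n! + a^2/(2!(1-ρ)) ]⁻¹
Σ = a^0/0! + a^1/1! = 1.0000 + 1.1905 = 2.1905
a^2/(2!(1-ρ)) = 1.4172/(2 × 0.40476) = 1.7507
P₀ = 1/(2.1905 + 1.7507) = 0.2537
Lq = P₀·a^2·ρ / (2!(1-ρ)²) = 0.2537 × 1.4172 × 0.5952 / (2 × 0.1638) = 0.6532
Wq = Lq/λ = 0.65325/7.5 = 0.08710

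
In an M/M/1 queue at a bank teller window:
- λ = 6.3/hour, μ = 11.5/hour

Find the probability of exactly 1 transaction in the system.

ρ = λ/μ = 6.3/11.5 = 0.5478
P(n) = (1-ρ)ρⁿ
P(1) = (1-0.5478) × 0.5478^1
P(1) = 0.4522 × 0.5478
P(1) = 0.2477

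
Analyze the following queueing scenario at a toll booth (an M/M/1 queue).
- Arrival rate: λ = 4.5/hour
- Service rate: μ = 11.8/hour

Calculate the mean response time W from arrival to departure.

First, compute utilization: ρ = λ/μ = 4.5/11.8 = 0.3814
For M/M/1: W = 1/(μ-λ)
W = 1/(11.8-4.5) = 1/7.30
W = 0.1370 hours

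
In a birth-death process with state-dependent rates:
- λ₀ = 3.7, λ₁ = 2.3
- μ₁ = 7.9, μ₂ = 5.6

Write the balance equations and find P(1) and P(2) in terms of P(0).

Balance equations:
State 0: λ₀P₀ = μ₁P₁ → P₁ = (λ₀/μ₁)P₀ = (3.7/7.9)P₀ = 0.4684P₀
State 1: P₂ = (λ₀λ₁)/(μ₁μ₂)P₀ = (3.7×2.3)/(7.9×5.6)P₀ = 0.1924P₀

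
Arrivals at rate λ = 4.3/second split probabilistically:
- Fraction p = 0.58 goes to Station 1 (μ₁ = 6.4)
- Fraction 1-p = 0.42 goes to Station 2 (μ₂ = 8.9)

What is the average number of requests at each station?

Effective rates: λ₁ = 4.3×0.58 = 2.494, λ₂ = 4.3×0.42 = 1.806
Station 1: ρ₁ = 2.494/6.4 = 0.3897, L₁ = ρ₁/(1-ρ₁) = 0.3897/(1-0.3897) = 0.6385
Station 2: ρ₂ = 1.806/8.9 = 0.20292, L₂ = ρ₂/(1-ρ₂) = 0.20292/(1-0.20292) = 0.2546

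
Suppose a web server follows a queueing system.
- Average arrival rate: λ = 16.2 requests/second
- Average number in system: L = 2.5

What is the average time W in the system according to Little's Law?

Little's Law: L = λW, so W = L/λ
W = 2.5/16.2 = 0.1543 seconds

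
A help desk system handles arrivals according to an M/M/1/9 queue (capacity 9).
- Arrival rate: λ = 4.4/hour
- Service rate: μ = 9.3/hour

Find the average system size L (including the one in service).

ρ = λ/μ = 4.4/9.3 = 0.47312
P₀ = (1-ρ)/(1-ρ^(K+1)) = (1-0.47312)/(1-0.47312^10) = 0.5269/0.9994 = 0.5272
P_K = P₀×ρ^K = 0.52718 × 0.47312^9 = 0.52718 × 0.0011878 = 0.0006262
L = ρ[1 - (K+1)ρ^K + Kρ^(K+1)] / [(1-ρ)(1-ρ^(K+1))]
L = 0.47312 × (1 - 10×0.001188 + 9×0.0005620) / ((1 - 0.47312) × (1 - 0.0005620)) = 0.8923 tickets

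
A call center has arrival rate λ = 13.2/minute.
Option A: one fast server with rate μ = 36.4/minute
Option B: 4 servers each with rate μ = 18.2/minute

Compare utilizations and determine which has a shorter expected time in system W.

Option A: single server μ = 36.4 (M/M/1)
  ρ_A = 13.2/36.4 = 0.3626
  W_A = 1/(μ-λ) = 1/(36.4-13.2) = 1/23.20 = 0.04310

Option B: 4 servers μ = 18.2 (M/M/4)
  ρ_B = λ/(cμ) = 13.2/(4×18.2) = 0.1813
  Offered load a = λ/μ = cρ = 13.2/18.2 = 0.7253
  P₀ = [ Σₙ₌₀^3 aⁿ/n! + a^4/(4!(1-ρ)) ]⁻¹
  Σ = a^0/0! + a^1/1! + a^2/2! + a^3/3! = 1.0000 + 0.7253 + 0.2630 + 0.06359 = 2.0519
  a^4/(4!(1-ρ)) = 0.2767/(24 × 0.8187) = 0.01408
  P₀ = 1/(2.0519 + 0.01408) = 0.4840
  Lq = P₀·a^4·ρ / (4!(1-ρ)²) = 0.4840 × 0.2767 × 0.1813 / (24 × 0.6702) = 0.001510
  Wq_B = Lq/λ = 0.001510/13.2 = 0.0001144
  W_B = Wq_B + 1/μ = 0.0001144 + 0.05495 = 0.05506

Since W_A = 0.04310 < W_B = 0.05506, Option A (single fast server) has the shorter time in system.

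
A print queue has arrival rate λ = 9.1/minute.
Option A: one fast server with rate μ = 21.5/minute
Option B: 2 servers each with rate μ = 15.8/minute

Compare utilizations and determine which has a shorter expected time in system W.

Option A: single server μ = 21.5 (M/M/1)
  ρ_A = 9.1/21.5 = 0.4233
  W_A = 1/(μ-λ) = 1/(21.5-9.1) = 1/12.40 = 0.08065

Option B: 2 servers μ = 15.8 (M/M/2)
  ρ_B = λ/(cμ) = 9.1/(2×15.8) = 0.2880
  Offered load a = λ/μ = cρ = 9.1/15.8 = 0.5759
  P₀ = [ Σₙ₌₀^1 aⁿ/n! + a^2/(2!(1-ρ)) ]⁻¹
  Σ = a^0/0! + a^1/1! = 1.0000 + 0.5759 = 1.5759
  a^2/(2!(1-ρ)) = 0.3317/(2 × 0.7120) = 0.2329
  P₀ = 1/(1.5759 + 0.23294) = 0.5528
  Lq = P₀·a^2·ρ / (2!(1-ρ)²) = 0.5528 × 0.3317 × 0.2880 / (2 × 0.5070) = 0.05208
  Wq_B = Lq/λ = 0.05208/9.1 = 0.005723
  W_B = Wq_B + 1/μ = 0.005723 + 0.06329 = 0.06901

Since W_B = 0.06901 < W_A = 0.08065, Option B (multiple servers) has the shorter time in system.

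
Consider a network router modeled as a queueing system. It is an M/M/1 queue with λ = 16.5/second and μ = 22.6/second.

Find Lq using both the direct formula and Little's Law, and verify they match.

Method 1 (direct): Lq = λ²/(μ(μ-λ)) = 272.25/(22.6 × 6.10) = 1.9748

Method 2 (Little's Law):
W = 1/(μ-λ) = 1/6.10 = 0.1639344
Wq = W - 1/μ = 0.1639344 - 0.04424779 = 0.119687
Lq = λWq = 16.5 × 0.119687 = 1.9748 ✔ (matches Method 1)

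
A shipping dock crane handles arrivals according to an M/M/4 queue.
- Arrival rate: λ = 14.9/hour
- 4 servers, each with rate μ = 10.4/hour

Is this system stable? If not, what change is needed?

Stability requires ρ = λ/(cμ) < 1
ρ = 14.9/(4 × 10.4) = 14.9/41.60 = 0.3582
Since 0.3582 < 1, the system is STABLE.
The servers are busy 35.82% of the time.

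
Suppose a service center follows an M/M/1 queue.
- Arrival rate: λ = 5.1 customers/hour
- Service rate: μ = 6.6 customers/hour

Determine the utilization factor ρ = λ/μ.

Server utilization: ρ = λ/μ
ρ = 5.1/6.6 = 0.7727
The server is busy 77.27% of the time.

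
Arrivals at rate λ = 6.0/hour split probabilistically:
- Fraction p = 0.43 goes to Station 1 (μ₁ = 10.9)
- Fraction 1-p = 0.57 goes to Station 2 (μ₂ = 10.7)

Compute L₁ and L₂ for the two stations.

Effective rates: λ₁ = 6.0×0.43 = 2.58, λ₂ = 6.0×0.57 = 3.42
Station 1: ρ₁ = 2.58/10.9 = 0.2367, L₁ = ρ₁/(1-ρ₁) = 0.2367/(1-0.2367) = 0.3101
Station 2: ρ₂ = 3.42/10.7 = 0.31963, L₂ = ρ₂/(1-ρ₂) = 0.31963/(1-0.31963) = 0.4698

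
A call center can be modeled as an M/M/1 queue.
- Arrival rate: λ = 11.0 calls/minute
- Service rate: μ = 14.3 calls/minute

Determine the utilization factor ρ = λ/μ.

Server utilization: ρ = λ/μ
ρ = 11.0/14.3 = 0.7692
The server is busy 76.92% of the time.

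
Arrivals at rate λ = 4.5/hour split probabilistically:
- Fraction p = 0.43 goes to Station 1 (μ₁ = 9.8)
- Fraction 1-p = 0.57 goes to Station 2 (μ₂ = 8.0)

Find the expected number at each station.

Effective rates: λ₁ = 4.5×0.43 = 1.935, λ₂ = 4.5×0.57 = 2.565
Station 1: ρ₁ = 1.935/9.8 = 0.1974, L₁ = ρ₁/(1-ρ₁) = 0.1974/(1-0.1974) = 0.2460
Station 2: ρ₂ = 2.565/8.0 = 0.3206, L₂ = ρ₂/(1-ρ₂) = 0.3206/(1-0.3206) = 0.4719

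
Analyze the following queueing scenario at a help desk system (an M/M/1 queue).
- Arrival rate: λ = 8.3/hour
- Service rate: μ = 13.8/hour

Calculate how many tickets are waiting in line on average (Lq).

ρ = λ/μ = 8.3/13.8 = 0.6014
For M/M/1: Lq = λ²/(μ(μ-λ))
Lq = 68.89/(13.8 × 5.50)
Lq = 0.9076 tickets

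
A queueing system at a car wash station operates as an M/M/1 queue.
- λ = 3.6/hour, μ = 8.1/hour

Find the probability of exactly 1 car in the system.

ρ = λ/μ = 3.6/8.1 = 0.4444
P(n) = (1-ρ)ρⁿ
P(1) = (1-0.4444) × 0.4444^1
P(1) = 0.5556 × 0.4444
P(1) = 0.2469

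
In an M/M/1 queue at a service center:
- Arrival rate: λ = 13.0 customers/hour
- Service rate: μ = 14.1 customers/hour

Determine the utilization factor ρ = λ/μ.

Server utilization: ρ = λ/μ
ρ = 13.0/14.1 = 0.9220
The server is busy 92.20% of the time.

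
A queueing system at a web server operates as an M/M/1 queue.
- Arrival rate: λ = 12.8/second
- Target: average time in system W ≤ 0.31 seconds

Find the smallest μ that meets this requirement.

For M/M/1: W = 1/(μ-λ)
Need W ≤ 0.31, so 1/(μ-λ) ≤ 0.31
μ - λ ≥ 1/0.31 = 3.2258
μ ≥ 12.8 + 3.2258 = 16.0258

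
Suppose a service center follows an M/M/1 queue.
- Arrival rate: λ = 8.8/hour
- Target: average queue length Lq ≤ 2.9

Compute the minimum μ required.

For M/M/1: Lq = λ²/(μ(μ-λ))
Need Lq ≤ 2.9, i.e. μ(μ-λ) ≥ λ²/2.9
μ² - 8.8μ - 77.44/2.9 ≥ 0  →  μ² - 8.8μ - 26.70345 ≥ 0
Quadratic formula (positive root): μ = [λ + √(λ² + 4×26.70345)]/2
Discriminant: 77.44 + 4×26.70345 = 184.2538, √184.2538 = 13.5740
μ ≥ (8.8 + 13.5740)/2 = 11.1870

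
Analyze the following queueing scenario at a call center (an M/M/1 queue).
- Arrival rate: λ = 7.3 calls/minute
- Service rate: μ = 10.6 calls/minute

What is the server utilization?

Server utilization: ρ = λ/μ
ρ = 7.3/10.6 = 0.6887
The server is busy 68.87% of the time.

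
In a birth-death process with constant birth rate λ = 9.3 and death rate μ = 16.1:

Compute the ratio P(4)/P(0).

For constant rates: P(n)/P(0) = (λ/μ)^n
P(4)/P(0) = (9.3/16.1)^4 = 0.5776^4 = 0.1113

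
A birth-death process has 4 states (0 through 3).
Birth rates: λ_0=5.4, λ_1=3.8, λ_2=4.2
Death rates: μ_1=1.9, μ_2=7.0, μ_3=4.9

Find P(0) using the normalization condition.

Ratios P(n)/P(0) = (λ₀···λₙ₋₁)/(μ₁···μₙ):
P(1)/P(0) = (5.4)/(1.9) = 2.8421
P(2)/P(0) = (5.4×3.8)/(1.9×7.0) = 1.5429
P(3)/P(0) = (5.4×3.8×4.2)/(1.9×7.0×4.9) = 1.3224

Normalization: ∑ P(n) = 1
P(0) × (1.0000 + 2.8421 + 1.5429 + 1.3224) = 1
P(0) × 6.7074 = 1
P(0) = 1/6.7074 = 0.1491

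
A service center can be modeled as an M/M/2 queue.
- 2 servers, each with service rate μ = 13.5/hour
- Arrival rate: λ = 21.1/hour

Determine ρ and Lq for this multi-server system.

Traffic intensity: ρ = λ/(cμ) = 21.1/(2×13.5) = 0.7815
Since ρ = 0.7815 < 1, system is stable.
Offered load a = λ/μ = cρ = 21.1/13.5 = 1.5630
P₀ = [ Σₙ₌₀^1 aⁿ/n! + a^2/(2!(1-ρ)) ]⁻¹
Σ = a^0/0! + a^1/1! = 1.0000 + 1.5630 = 2.5630
a^2/(2!(1-ρ)) = 2.4429/(2 × 0.21852) = 5.5896
P₀ = 1/(2.5630 + 5.5896) = 0.1227
Lq = P₀·a^2·ρ / (2!(1-ρ)²) = 0.12266 × 2.4429 × 0.78148 / (2 × 0.047750) = 2.4520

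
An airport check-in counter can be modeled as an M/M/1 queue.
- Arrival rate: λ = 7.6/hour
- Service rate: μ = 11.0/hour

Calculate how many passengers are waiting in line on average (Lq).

ρ = λ/μ = 7.6/11.0 = 0.6909
For M/M/1: Lq = λ²/(μ(μ-λ))
Lq = 57.76/(11.0 × 3.40)
Lq = 1.5444 passengers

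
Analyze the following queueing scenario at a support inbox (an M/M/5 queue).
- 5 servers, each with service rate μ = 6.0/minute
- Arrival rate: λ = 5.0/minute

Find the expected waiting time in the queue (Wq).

Traffic intensity: ρ = λ/(cμ) = 5.0/(5×6.0) = 0.1667
Since ρ = 0.1667 < 1, system is stable.
Offered load a = λ/μ = cρ = 5.0/6.0 = 0.8333
P₀ = [ Σₙ₌₀^4 aⁿ/n! + a^5/(5!(1-ρ)) ]⁻¹
Σ = a^0/0! + a^1/1! + a^2/2! + a^3/3! + a^4/4! = 1.0000 + 0.83333 + 0.34722 + 0.096451 + 0.020094 = 2.2971
a^5/(5!(1-ρ)) = 0.4019/(120 × 0.8333) = 0.004019
P₀ = 1/(2.2971 + 0.004019) = 0.4346
Lq = P₀·a^5·ρ / (5!(1-ρ)²) = 0.43457 × 0.40188 × 0.16667 / (120 × 0.69444) = 0.0003493
Wq = Lq/λ = 0.0003493/5.0 = 0.00006986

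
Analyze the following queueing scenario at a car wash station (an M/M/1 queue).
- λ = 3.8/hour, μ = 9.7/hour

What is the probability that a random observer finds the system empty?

ρ = λ/μ = 3.8/9.7 = 0.3918
P(0) = 1 - ρ = 1 - 0.3918 = 0.6082
The server is idle 60.82% of the time.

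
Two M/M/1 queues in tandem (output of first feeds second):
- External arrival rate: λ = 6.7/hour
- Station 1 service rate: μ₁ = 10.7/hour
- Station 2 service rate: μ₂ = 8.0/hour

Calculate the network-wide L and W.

By Jackson's theorem, each station behaves as independent M/M/1.
Station 1: ρ₁ = 6.7/10.7 = 0.6262, L₁ = ρ₁/(1-ρ₁) = λ/(μ₁-λ) = 6.7/4.00 = 1.6750
Station 2: ρ₂ = 6.7/8.0 = 0.8375, L₂ = ρ₂/(1-ρ₂) = λ/(μ₂-λ) = 6.7/1.30 = 5.1538
Total: L = L₁ + L₂ = 1.6750 + 5.1538 = 6.8288
W = L/λ = 6.8288/6.7 = 1.0192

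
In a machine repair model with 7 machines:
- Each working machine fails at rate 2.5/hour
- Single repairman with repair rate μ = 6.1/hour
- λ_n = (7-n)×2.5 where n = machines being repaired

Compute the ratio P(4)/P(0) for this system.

P(4)/P(0) = ∏_{i=0}^{4-1} λ_i/μ_{i+1}
= (7-0)×2.5/6.1 × (7-1)×2.5/6.1 × (7-2)×2.5/6.1 × (7-3)×2.5/6.1
= 23.6985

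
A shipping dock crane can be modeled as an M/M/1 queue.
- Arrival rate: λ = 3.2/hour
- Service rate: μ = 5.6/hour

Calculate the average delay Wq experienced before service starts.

First, compute utilization: ρ = λ/μ = 3.2/5.6 = 0.5714
For M/M/1: Wq = λ/(μ(μ-λ))
Wq = 3.2/(5.6 × (5.6-3.2))
Wq = 3.2/(5.6 × 2.40)
Wq = 0.2381 hours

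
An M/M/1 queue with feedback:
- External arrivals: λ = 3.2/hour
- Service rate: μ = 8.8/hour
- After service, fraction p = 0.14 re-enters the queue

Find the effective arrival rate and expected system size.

Effective arrival rate: λ_eff = λ/(1-p) = 3.2/(1-0.14) = 3.2/0.86 = 3.7209
ρ = λ_eff/μ = 3.7209/8.8 = 0.42283
L = ρ/(1-ρ) = 0.42283/(1-0.42283) = 0.7326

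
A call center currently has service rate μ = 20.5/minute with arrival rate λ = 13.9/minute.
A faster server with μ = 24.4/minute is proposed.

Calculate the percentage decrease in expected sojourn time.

System 1: ρ₁ = 13.9/20.5 = 0.6780, W₁ = 1/(20.5-13.9) = 0.1515
System 2: ρ₂ = 13.9/24.4 = 0.5697, W₂ = 1/(24.4-13.9) = 0.09524
Improvement: (W₁-W₂)/W₁ = (0.1515-0.09524)/0.1515 = 37.14%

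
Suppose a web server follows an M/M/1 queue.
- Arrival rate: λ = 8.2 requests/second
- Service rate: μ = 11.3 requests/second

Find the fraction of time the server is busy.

Server utilization: ρ = λ/μ
ρ = 8.2/11.3 = 0.7257
The server is busy 72.57% of the time.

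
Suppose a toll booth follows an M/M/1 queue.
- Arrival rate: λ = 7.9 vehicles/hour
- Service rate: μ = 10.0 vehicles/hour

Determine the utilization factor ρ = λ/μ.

Server utilization: ρ = λ/μ
ρ = 7.9/10.0 = 0.7900
The server is busy 79.00% of the time.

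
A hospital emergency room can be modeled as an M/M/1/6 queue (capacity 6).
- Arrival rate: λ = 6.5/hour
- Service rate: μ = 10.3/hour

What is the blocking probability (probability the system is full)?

ρ = λ/μ = 6.5/10.3 = 0.63107
P₀ = (1-ρ)/(1-ρ^(K+1)) = (1-0.63107)/(1-0.63107^7) = 0.3689/0.9601 = 0.3842
P_K = P₀×ρ^K = 0.3842 × 0.63107^6 = 0.3842 × 0.06316 = 0.02427
Blocking probability = 2.43%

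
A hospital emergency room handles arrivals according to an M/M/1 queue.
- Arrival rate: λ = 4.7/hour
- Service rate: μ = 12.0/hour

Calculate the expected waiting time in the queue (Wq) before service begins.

First, compute utilization: ρ = λ/μ = 4.7/12.0 = 0.3917
For M/M/1: Wq = λ/(μ(μ-λ))
Wq = 4.7/(12.0 × (12.0-4.7))
Wq = 4.7/(12.0 × 7.30)
Wq = 0.05365 hours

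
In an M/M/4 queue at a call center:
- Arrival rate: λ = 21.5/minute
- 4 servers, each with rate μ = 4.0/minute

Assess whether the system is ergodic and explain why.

Stability requires ρ = λ/(cμ) < 1
ρ = 21.5/(4 × 4.0) = 21.5/16.00 = 1.3438
Since 1.3438 ≥ 1, the system is UNSTABLE.
Need c > λ/μ = 21.5/4.0 = 5.38.
Minimum servers needed: c = 6.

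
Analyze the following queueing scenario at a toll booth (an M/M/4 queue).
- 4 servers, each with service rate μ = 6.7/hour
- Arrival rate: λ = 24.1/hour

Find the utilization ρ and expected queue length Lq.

Traffic intensity: ρ = λ/(cμ) = 24.1/(4×6.7) = 0.8993
Since ρ = 0.8993 < 1, system is stable.
Offered load a = λ/μ = cρ = 24.1/6.7 = 3.5970
P₀ = [ Σₙ₌₀^3 aⁿ/n! + a^4/(4!(1-ρ)) ]⁻¹
Σ = a^0/0! + a^1/1! + a^2/2! + a^3/3! = 1.00000 + 3.59701 + 6.46926 + 7.75667 = 18.8229
a^4/(4!(1-ρ)) = 167.4052/(24 × 0.1007463) = 69.2355
P₀ = 1/(18.8229 + 69.2355) = 0.01136
Lq = P₀·a^4·ρ / (4!(1-ρ)²) = 0.0113561 × 167.4052 × 0.899254 / (24 × 0.0101498) = 7.0180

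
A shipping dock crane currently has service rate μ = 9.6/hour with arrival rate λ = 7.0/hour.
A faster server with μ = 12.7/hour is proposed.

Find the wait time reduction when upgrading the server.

System 1: ρ₁ = 7.0/9.6 = 0.7292, W₁ = 1/(9.6-7.0) = 0.3846
System 2: ρ₂ = 7.0/12.7 = 0.5512, W₂ = 1/(12.7-7.0) = 0.1754
Improvement: (W₁-W₂)/W₁ = (0.3846-0.1754)/0.3846 = 54.39%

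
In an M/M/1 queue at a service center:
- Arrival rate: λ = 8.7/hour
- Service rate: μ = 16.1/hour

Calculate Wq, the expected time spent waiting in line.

First, compute utilization: ρ = λ/μ = 8.7/16.1 = 0.5404
For M/M/1: Wq = λ/(μ(μ-λ))
Wq = 8.7/(16.1 × (16.1-8.7))
Wq = 8.7/(16.1 × 7.40)
Wq = 0.07302 hours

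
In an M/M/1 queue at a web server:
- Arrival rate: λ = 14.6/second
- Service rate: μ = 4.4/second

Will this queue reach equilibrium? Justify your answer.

Stability requires ρ = λ/(cμ) < 1
ρ = 14.6/(1 × 4.4) = 14.6/4.40 = 3.3182
Since 3.3182 ≥ 1, the system is UNSTABLE.
Queue grows without bound. Need μ > λ = 14.6.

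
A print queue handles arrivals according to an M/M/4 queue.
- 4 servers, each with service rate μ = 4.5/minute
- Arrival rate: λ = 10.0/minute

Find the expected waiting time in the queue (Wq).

Traffic intensity: ρ = λ/(cμ) = 10.0/(4×4.5) = 0.5556
Since ρ = 0.5556 < 1, system is stable.
Offered load a = λ/μ = cρ = 10.0/4.5 = 2.2222
P₀ = [ Σₙ₌₀^3 aⁿ/n! + a^4/(4!(1-ρ)) ]⁻¹
Σ = a^0/0! + a^1/1! + a^2/2! + a^3/3! = 1.0000 + 2.2222 + 2.4691 + 1.8290 = 7.5203
a^4/(4!(1-ρ)) = 24.3865/(24 × 0.444444) = 2.2862
P₀ = 1/(7.5203 + 2.2862) = 0.1020
Lq = P₀·a^4·ρ / (4!(1-ρ)²) = 0.10197 × 24.3865 × 0.55556 / (24 × 0.19753) = 0.2914
Wq = Lq/λ = 0.2914/10.0 = 0.02914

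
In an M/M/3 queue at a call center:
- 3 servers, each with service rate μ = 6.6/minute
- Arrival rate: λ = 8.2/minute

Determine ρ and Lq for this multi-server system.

Traffic intensity: ρ = λ/(cμ) = 8.2/(3×6.6) = 0.4141
Since ρ = 0.4141 < 1, system is stable.
Offered load a = λ/μ = cρ = 8.2/6.6 = 1.2424
P₀ = [ Σₙ₌₀^2 aⁿ/n! + a^3/(3!(1-ρ)) ]⁻¹
Σ = a^0/0! + a^1/1! + a^2/2! = 1.0000 + 1.2424 + 0.7718 = 3.0142
a^3/(3!(1-ρ)) = 1.9178/(6 × 0.58586) = 0.5456
P₀ = 1/(3.0142 + 0.5456) = 0.2809
Lq = P₀·a^3·ρ / (3!(1-ρ)²) = 0.2809 × 1.9178 × 0.4141 / (6 × 0.3432) = 0.1083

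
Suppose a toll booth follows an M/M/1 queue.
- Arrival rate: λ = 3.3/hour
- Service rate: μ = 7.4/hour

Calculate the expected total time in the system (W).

First, compute utilization: ρ = λ/μ = 3.3/7.4 = 0.4459
For M/M/1: W = 1/(μ-λ)
W = 1/(7.4-3.3) = 1/4.10
W = 0.2439 hours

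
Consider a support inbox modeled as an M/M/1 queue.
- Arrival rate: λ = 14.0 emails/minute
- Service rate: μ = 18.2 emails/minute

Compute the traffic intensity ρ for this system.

Server utilization: ρ = λ/μ
ρ = 14.0/18.2 = 0.7692
The server is busy 76.92% of the time.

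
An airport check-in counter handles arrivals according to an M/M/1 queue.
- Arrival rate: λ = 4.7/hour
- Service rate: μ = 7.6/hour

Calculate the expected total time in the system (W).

First, compute utilization: ρ = λ/μ = 4.7/7.6 = 0.6184
For M/M/1: W = 1/(μ-λ)
W = 1/(7.6-4.7) = 1/2.90
W = 0.3448 hours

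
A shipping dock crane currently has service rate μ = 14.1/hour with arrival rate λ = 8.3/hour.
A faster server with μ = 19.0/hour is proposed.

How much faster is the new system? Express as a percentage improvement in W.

System 1: ρ₁ = 8.3/14.1 = 0.5887, W₁ = 1/(14.1-8.3) = 0.1724
System 2: ρ₂ = 8.3/19.0 = 0.4368, W₂ = 1/(19.0-8.3) = 0.09346
Improvement: (W₁-W₂)/W₁ = (0.1724-0.09346)/0.1724 = 45.79%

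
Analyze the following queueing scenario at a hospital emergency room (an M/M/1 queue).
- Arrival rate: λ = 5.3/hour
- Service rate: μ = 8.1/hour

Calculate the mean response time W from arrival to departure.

First, compute utilization: ρ = λ/μ = 5.3/8.1 = 0.6543
For M/M/1: W = 1/(μ-λ)
W = 1/(8.1-5.3) = 1/2.80
W = 0.3571 hours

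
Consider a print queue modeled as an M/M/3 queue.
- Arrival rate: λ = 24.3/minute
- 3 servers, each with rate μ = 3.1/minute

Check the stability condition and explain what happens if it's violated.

Stability requires ρ = λ/(cμ) < 1
ρ = 24.3/(3 × 3.1) = 24.3/9.30 = 2.6129
Since 2.6129 ≥ 1, the system is UNSTABLE.
Need c > λ/μ = 24.3/3.1 = 7.84.
Minimum servers needed: c = 8.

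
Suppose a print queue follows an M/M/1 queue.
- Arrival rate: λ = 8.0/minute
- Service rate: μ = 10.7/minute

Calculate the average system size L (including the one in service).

ρ = λ/μ = 8.0/10.7 = 0.7477
For M/M/1: L = λ/(μ-λ)
L = 8.0/(10.7-8.0) = 8.0/2.70
L = 2.9630 jobs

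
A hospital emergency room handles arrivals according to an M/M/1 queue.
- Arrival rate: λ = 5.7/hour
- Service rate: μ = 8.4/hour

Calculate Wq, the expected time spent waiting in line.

First, compute utilization: ρ = λ/μ = 5.7/8.4 = 0.6786
For M/M/1: Wq = λ/(μ(μ-λ))
Wq = 5.7/(8.4 × (8.4-5.7))
Wq = 5.7/(8.4 × 2.70)
Wq = 0.2513 hours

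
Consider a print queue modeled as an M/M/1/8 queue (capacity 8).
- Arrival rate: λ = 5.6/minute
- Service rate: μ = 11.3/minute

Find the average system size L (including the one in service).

ρ = λ/μ = 5.6/11.3 = 0.495575
P₀ = (1-ρ)/(1-ρ^(K+1)) = (1-0.495575)/(1-0.495575^9) = 0.5044/0.9982 = 0.5053
P_K = P₀×ρ^K = 0.5053 × 0.495575^8 = 0.5053 × 0.003638 = 0.001838
L = ρ[1 - (K+1)ρ^K + Kρ^(K+1)] / [(1-ρ)(1-ρ^(K+1))]
L = 0.495575 × (1 - 9×0.003638 + 8×0.001803) / ((1 - 0.495575) × (1 - 0.001803)) = 0.9662 jobs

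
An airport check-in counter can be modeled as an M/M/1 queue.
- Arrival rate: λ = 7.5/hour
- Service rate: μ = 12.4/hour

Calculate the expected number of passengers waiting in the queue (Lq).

ρ = λ/μ = 7.5/12.4 = 0.6048
For M/M/1: Lq = λ²/(μ(μ-λ))
Lq = 56.25/(12.4 × 4.90)
Lq = 0.9258 passengers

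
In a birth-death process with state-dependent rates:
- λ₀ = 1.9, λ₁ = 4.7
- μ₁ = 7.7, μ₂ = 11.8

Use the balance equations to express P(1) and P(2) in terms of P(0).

Balance equations:
State 0: λ₀P₀ = μ₁P₁ → P₁ = (λ₀/μ₁)P₀ = (1.9/7.7)P₀ = 0.2468P₀
State 1: P₂ = (λ₀λ₁)/(μ₁μ₂)P₀ = (1.9×4.7)/(7.7×11.8)P₀ = 0.09828P₀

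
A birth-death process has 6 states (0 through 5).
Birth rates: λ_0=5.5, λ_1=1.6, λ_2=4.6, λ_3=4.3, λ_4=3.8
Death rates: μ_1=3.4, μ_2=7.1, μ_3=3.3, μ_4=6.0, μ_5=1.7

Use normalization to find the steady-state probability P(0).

Ratios P(n)/P(0) = (λ₀···λₙ₋₁)/(μ₁···μₙ):
P(1)/P(0) = (5.5)/(3.4) = 1.6176
P(2)/P(0) = (5.5×1.6)/(3.4×7.1) = 0.36454
P(3)/P(0) = (5.5×1.6×4.6)/(3.4×7.1×3.3) = 0.50815
P(4)/P(0) = (5.5×1.6×4.6×4.3)/(3.4×7.1×3.3×6.0) = 0.36417
P(5)/P(0) = (5.5×1.6×4.6×4.3×3.8)/(3.4×7.1×3.3×6.0×1.7) = 0.81403

Normalization: ∑ P(n) = 1
P(0) × (1.0000 + 1.6176 + 0.36454 + 0.50815 + 0.36417 + 0.81403) = 1
P(0) × 4.6685 = 1
P(0) = 1/4.6685 = 0.2142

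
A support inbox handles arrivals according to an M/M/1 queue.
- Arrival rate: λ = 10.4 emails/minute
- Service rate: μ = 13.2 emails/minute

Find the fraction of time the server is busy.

Server utilization: ρ = λ/μ
ρ = 10.4/13.2 = 0.7879
The server is busy 78.79% of the time.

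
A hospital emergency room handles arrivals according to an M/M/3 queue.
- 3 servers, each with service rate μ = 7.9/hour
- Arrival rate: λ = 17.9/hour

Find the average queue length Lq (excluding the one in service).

Traffic intensity: ρ = λ/(cμ) = 17.9/(3×7.9) = 0.7553
Since ρ = 0.7553 < 1, system is stable.
Offered load a = λ/μ = cρ = 17.9/7.9 = 2.2658
P₀ = [ Σₙ₌₀^2 aⁿ/n! + a^3/(3!(1-ρ)) ]⁻¹
Σ = a^0/0! + a^1/1! + a^2/2! = 1.0000 + 2.2658 + 2.5670 = 5.8328
a^3/(3!(1-ρ)) = 11.6326/(6 × 0.244726) = 7.9222
P₀ = 1/(5.8328 + 7.9222) = 0.07270
Lq = P₀·a^3·ρ / (3!(1-ρ)²) = 0.072701 × 11.6326 × 0.75527 / (6 × 0.059891) = 1.7775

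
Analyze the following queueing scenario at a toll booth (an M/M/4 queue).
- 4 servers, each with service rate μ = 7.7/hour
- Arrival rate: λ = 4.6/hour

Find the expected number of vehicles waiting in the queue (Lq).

Traffic intensity: ρ = λ/(cμ) = 4.6/(4×7.7) = 0.1494
Since ρ = 0.1494 < 1, system is stable.
Offered load a = λ/μ = cρ = 4.6/7.7 = 0.5974
P₀ = [ Σₙ₌₀^3 aⁿ/n! + a^4/(4!(1-ρ)) ]⁻¹
Σ = a^0/0! + a^1/1! + a^2/2! + a^3/3! = 1.0000 + 0.59740 + 0.17844 + 0.035534 = 1.8114
a^4/(4!(1-ρ)) = 0.12737/(24 × 0.85065) = 0.006239
P₀ = 1/(1.8114 + 0.006239) = 0.5502
Lq = P₀·a^4·ρ / (4!(1-ρ)²) = 0.55017 × 0.12737 × 0.14935 / (24 × 0.72360) = 0.0006026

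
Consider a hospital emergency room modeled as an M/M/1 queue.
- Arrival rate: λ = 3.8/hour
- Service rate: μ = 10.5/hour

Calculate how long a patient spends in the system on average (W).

First, compute utilization: ρ = λ/μ = 3.8/10.5 = 0.3619
For M/M/1: W = 1/(μ-λ)
W = 1/(10.5-3.8) = 1/6.70
W = 0.1493 hours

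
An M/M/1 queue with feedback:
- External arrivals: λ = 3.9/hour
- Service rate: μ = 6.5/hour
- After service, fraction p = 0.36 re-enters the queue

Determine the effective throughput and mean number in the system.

Effective arrival rate: λ_eff = λ/(1-p) = 3.9/(1-0.36) = 3.9/0.64 = 6.0938
ρ = λ_eff/μ = 6.0938/6.5 = 0.9375
L = ρ/(1-ρ) = 0.9375/(1-0.9375) = 15.0000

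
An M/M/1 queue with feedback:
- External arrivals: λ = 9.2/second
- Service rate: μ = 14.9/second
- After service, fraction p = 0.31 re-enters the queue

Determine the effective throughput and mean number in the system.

Effective arrival rate: λ_eff = λ/(1-p) = 9.2/(1-0.31) = 9.2/0.69 = 13.333333
ρ = λ_eff/μ = 13.333333/14.9 = 0.8948546
L = ρ/(1-ρ) = 0.8948546/(1-0.8948546) = 8.5106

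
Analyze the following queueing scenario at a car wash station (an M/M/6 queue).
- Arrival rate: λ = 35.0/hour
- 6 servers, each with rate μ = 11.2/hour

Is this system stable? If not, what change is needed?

Stability requires ρ = λ/(cμ) < 1
ρ = 35.0/(6 × 11.2) = 35.0/67.20 = 0.5208
Since 0.5208 < 1, the system is STABLE.
The servers are busy 52.08% of the time.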